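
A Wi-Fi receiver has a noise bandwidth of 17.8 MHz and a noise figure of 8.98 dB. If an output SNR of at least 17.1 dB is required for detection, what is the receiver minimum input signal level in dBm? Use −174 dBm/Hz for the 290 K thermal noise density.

Sensitivity = −174 + 10 log₁₀(B) + NF + SNR_min
= −174 + 72.5 + 8.98 + 17.1
= −75.42 dBm → −75.4 dBm

−75.4 dBm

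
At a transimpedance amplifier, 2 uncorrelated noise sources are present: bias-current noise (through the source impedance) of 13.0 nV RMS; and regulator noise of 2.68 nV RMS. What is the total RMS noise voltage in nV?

13.3 nV

Uncorrelated sources add in power (mean-square): V_tot = √(ΣV_i²)
V_tot = √[(1.30×10⁻⁸)² + (2.68×10⁻⁹)²] = 1.33×10⁻⁸ V = 13.3 nV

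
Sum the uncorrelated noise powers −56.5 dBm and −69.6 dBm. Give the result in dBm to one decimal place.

Convert to linear, add, convert back:
P₁ = 2.24×10⁻⁹ W, P₂ = 1.10×10⁻¹⁰ W
P_tot = 2.35×10⁻⁹ W → 10 log₁₀(P_tot / 10⁻³) = −56.3 dBm

−56.3 dBm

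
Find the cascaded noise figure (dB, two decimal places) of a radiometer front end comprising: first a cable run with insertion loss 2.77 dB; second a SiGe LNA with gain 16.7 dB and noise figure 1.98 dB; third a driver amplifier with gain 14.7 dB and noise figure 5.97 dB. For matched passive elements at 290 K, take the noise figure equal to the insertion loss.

4.92 dB

Convert to linear (a loss of L dB is a gain of −L dB): F_i = 10^(NF_i/10), G_i = 10^(G_i,dB/10)
  Stage 1: F_1 = 10^(2.77/10) = 1.892, G_1 = 10^(−2.77/10) = 0.5284
  Stage 2: F_2 = 10^(1.98/10) = 1.578, G_2 = 10^(16.7/10) = 46.77
  Stage 3: F_3 = 10^(5.97/10) = 3.954, G_3 = 10^(14.7/10) = 29.51
Friis cascade:
  F = 1.892 + (1.578 − 1)/0.5284 + (3.954 − 1)/24.72 = 3.105
NF = 10 log₁₀(3.105) = 4.92 dB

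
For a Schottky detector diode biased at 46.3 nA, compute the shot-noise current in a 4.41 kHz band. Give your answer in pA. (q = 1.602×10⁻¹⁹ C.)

I_n = √(2qI·B)
2qI·B = 2 × 1.602×10⁻¹⁹ × 4.63×10⁻⁸ × 4.41×10³ = 6.54×10⁻²³ A²
I_n = √(6.54×10⁻²³) = 8.09×10⁻¹² A = 8.09 pA

8.09 pA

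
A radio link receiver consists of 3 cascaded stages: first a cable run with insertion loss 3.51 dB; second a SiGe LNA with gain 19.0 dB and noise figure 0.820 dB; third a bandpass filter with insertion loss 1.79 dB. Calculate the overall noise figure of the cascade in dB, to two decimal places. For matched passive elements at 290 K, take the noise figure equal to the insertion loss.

Convert to linear (a loss of L dB is a gain of −L dB): F_i = 10^(NF_i/10), G_i = 10^(G_i,dB/10)
  Stage 1: F_1 = 10^(3.51/10) = 2.244, G_1 = 10^(−3.51/10) = 0.4457
  Stage 2: F_2 = 10^(0.820/10) = 1.208, G_2 = 10^(19.0/10) = 79.43
  Stage 3: F_3 = 10^(1.79/10) = 1.510, G_3 = 10^(−1.79/10) = 0.6622
Friis cascade:
  F = 2.244 + (1.208 − 1)/0.4457 + (1.510 − 1)/35.40 = 2.725
NF = 10 log₁₀(2.725) = 4.35 dB

4.35 dB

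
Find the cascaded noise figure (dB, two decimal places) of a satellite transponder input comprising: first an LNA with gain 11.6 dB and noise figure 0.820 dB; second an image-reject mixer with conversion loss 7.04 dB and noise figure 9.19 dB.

Convert to linear (a loss of L dB is a gain of −L dB): F_i = 10^(NF_i/10), G_i = 10^(G_i,dB/10)
  Stage 1: F_1 = 10^(0.820/10) = 1.208, G_1 = 10^(11.6/10) = 14.45
  Stage 2: F_2 = 10^(9.19/10) = 8.299, G_2 = 10^(−7.04/10) = 0.1977
Friis cascade:
  F = 1.208 + (8.299 − 1)/14.45 = 1.713
NF = 10 log₁₀(1.713) = 2.34 dB

2.34 dB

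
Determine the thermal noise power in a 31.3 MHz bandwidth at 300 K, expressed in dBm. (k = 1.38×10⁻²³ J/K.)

P_n = kTB = 1.38×10⁻²³ × 300 × 3.13×10⁷ = 1.30×10⁻¹³ W
In dBm: 10 log₁₀(1.30×10⁻¹³ / 10⁻³) = −98.9 dBm

−98.9 dBm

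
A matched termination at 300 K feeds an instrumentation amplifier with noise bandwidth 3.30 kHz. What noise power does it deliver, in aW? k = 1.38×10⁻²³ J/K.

P_n = kTB = 1.38×10⁻²³ × 300 × 3.30×10³ = 1.37×10⁻¹⁷ W = 13.7 aW

13.7 aW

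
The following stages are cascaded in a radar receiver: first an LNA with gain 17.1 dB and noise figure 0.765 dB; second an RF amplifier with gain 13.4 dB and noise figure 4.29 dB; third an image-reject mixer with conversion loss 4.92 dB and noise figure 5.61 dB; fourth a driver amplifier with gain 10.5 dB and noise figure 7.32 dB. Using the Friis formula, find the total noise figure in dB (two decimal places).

0.93 dB

Convert to linear (a loss of L dB is a gain of −L dB): F_i = 10^(NF_i/10), G_i = 10^(G_i,dB/10)
  Stage 1: F_1 = 10^(0.765/10) = 1.193, G_1 = 10^(17.1/10) = 51.29
  Stage 2: F_2 = 10^(4.29/10) = 2.685, G_2 = 10^(13.4/10) = 21.88
  Stage 3: F_3 = 10^(5.61/10) = 3.639, G_3 = 10^(−4.92/10) = 0.3221
  Stage 4: F_4 = 10^(7.32/10) = 5.395, G_4 = 10^(10.5/10) = 11.22
Friis cascade:
  F = 1.193 + (2.685 − 1)/51.29 + (3.639 − 1)/1122 + (5.395 − 1)/361.4 = 1.240
NF = 10 log₁₀(1.240) = 0.93 dB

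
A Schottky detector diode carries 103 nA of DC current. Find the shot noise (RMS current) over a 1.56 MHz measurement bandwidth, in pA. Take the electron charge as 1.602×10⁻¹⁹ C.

227 pA

I_n = √(2qI·B)
2qI·B = 2 × 1.602×10⁻¹⁹ × 1.03×10⁻⁷ × 1.56×10⁶ = 5.15×10⁻²⁰ A²
I_n = √(5.15×10⁻²⁰) = 2.27×10⁻¹⁰ A = 227 pA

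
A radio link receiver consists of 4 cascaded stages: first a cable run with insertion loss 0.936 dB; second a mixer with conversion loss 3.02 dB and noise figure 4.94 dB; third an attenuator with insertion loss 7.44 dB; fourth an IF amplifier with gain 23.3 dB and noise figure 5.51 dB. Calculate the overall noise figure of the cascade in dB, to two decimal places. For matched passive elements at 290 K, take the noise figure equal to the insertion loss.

Convert to linear (a loss of L dB is a gain of −L dB): F_i = 10^(NF_i/10), G_i = 10^(G_i,dB/10)
  Stage 1: F_1 = 10^(0.936/10) = 1.241, G_1 = 10^(−0.936/10) = 0.8061
  Stage 2: F_2 = 10^(4.94/10) = 3.119, G_2 = 10^(−3.02/10) = 0.4989
  Stage 3: F_3 = 10^(7.44/10) = 5.546, G_3 = 10^(−7.44/10) = 0.1803
  Stage 4: F_4 = 10^(5.51/10) = 3.556, G_4 = 10^(23.3/10) = 213.8
Friis cascade:
  F = 1.241 + (3.119 − 1)/0.8061 + (5.546 − 1)/0.4022 + (3.556 − 1)/0.07251 = 50.43
NF = 10 log₁₀(50.43) = 17.03 dB

17.03 dB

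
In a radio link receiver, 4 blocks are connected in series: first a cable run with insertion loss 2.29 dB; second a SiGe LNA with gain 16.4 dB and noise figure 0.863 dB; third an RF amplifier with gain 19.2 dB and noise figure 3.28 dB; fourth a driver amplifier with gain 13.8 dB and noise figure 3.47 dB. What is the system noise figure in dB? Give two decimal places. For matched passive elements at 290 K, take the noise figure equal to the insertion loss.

Convert to linear (a loss of L dB is a gain of −L dB): F_i = 10^(NF_i/10), G_i = 10^(G_i,dB/10)
  Stage 1: F_1 = 10^(2.29/10) = 1.694, G_1 = 10^(−2.29/10) = 0.5902
  Stage 2: F_2 = 10^(0.863/10) = 1.220, G_2 = 10^(16.4/10) = 43.65
  Stage 3: F_3 = 10^(3.28/10) = 2.128, G_3 = 10^(19.2/10) = 83.18
  Stage 4: F_4 = 10^(3.47/10) = 2.223, G_4 = 10^(13.8/10) = 23.99
Friis cascade:
  F = 1.694 + (1.220 − 1)/0.5902 + (2.128 − 1)/25.76 + (2.223 − 1)/2143 = 2.111
NF = 10 log₁₀(2.111) = 3.25 dB

3.25 dB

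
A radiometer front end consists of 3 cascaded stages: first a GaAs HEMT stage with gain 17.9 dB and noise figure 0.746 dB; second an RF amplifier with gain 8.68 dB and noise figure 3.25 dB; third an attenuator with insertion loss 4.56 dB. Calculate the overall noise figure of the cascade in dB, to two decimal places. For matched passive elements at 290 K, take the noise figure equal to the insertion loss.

Convert to linear (a loss of L dB is a gain of −L dB): F_i = 10^(NF_i/10), G_i = 10^(G_i,dB/10)
  Stage 1: F_1 = 10^(0.746/10) = 1.187, G_1 = 10^(17.9/10) = 61.66
  Stage 2: F_2 = 10^(3.25/10) = 2.113, G_2 = 10^(8.68/10) = 7.379
  Stage 3: F_3 = 10^(4.56/10) = 2.858, G_3 = 10^(−4.56/10) = 0.3499
Friis cascade:
  F = 1.187 + (2.113 − 1)/61.66 + (2.858 − 1)/455.0 = 1.210
NF = 10 log₁₀(1.210) = 0.83 dB

0.83 dB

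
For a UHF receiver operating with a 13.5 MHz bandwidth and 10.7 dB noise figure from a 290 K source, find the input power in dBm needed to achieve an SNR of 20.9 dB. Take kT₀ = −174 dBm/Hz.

−71.1 dBm

Sensitivity = −174 + 10 log₁₀(B) + NF + SNR_min
= −174 + 71.3 + 10.7 + 20.9
= −71.1 dBm → −71.1 dBm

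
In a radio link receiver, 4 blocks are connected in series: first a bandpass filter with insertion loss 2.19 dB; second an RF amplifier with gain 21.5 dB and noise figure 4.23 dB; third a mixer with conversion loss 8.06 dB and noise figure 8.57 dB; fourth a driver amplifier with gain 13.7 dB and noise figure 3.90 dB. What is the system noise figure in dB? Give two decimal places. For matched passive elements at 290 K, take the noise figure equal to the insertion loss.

6.60 dB

Convert to linear (a loss of L dB is a gain of −L dB): F_i = 10^(NF_i/10), G_i = 10^(G_i,dB/10)
  Stage 1: F_1 = 10^(2.19/10) = 1.656, G_1 = 10^(−2.19/10) = 0.6039
  Stage 2: F_2 = 10^(4.23/10) = 2.649, G_2 = 10^(21.5/10) = 141.3
  Stage 3: F_3 = 10^(8.57/10) = 7.194, G_3 = 10^(−8.06/10) = 0.1563
  Stage 4: F_4 = 10^(3.90/10) = 2.455, G_4 = 10^(13.7/10) = 23.44
Friis cascade:
  F = 1.656 + (2.649 − 1)/0.6039 + (7.194 − 1)/85.31 + (2.455 − 1)/13.34 = 4.567
NF = 10 log₁₀(4.567) = 6.60 dB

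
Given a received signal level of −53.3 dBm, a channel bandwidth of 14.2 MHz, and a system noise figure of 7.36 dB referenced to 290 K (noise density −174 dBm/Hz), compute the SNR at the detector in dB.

Noise floor: N = −174 + 10 log₁₀(B) + NF
10 log₁₀(1.42×10⁷) = 71.52 dB
N = −174 + 71.52 + 7.36 = −95.12 dBm
SNR = P_sig − N = −53.3 − (−95.12) = 41.82 dB → 41.8 dB

41.8 dB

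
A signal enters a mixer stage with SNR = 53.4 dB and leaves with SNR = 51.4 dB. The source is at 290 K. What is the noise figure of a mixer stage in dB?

NF (dB) = SNR_in(dB) − SNR_out(dB) when the source is at T₀
NF = 53.4 − 51.4 = 2.0 dB

2.0 dB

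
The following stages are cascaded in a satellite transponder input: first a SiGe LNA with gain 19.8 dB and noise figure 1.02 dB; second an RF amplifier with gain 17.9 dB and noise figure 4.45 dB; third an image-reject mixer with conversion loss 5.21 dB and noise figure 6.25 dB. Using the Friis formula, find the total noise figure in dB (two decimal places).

Convert to linear (a loss of L dB is a gain of −L dB): F_i = 10^(NF_i/10), G_i = 10^(G_i,dB/10)
  Stage 1: F_1 = 10^(1.02/10) = 1.265, G_1 = 10^(19.8/10) = 95.50
  Stage 2: F_2 = 10^(4.45/10) = 2.786, G_2 = 10^(17.9/10) = 61.66
  Stage 3: F_3 = 10^(6.25/10) = 4.217, G_3 = 10^(−5.21/10) = 0.3013
Friis cascade:
  F = 1.265 + (2.786 − 1)/95.50 + (4.217 − 1)/5888 = 1.284
NF = 10 log₁₀(1.284) = 1.09 dB

1.09 dB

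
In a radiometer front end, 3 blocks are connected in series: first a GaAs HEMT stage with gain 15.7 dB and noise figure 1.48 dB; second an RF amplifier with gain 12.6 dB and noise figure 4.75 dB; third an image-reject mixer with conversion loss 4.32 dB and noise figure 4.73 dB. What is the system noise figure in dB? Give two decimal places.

1.65 dB

Convert to linear (a loss of L dB is a gain of −L dB): F_i = 10^(NF_i/10), G_i = 10^(G_i,dB/10)
  Stage 1: F_1 = 10^(1.48/10) = 1.406, G_1 = 10^(15.7/10) = 37.15
  Stage 2: F_2 = 10^(4.75/10) = 2.985, G_2 = 10^(12.6/10) = 18.20
  Stage 3: F_3 = 10^(4.73/10) = 2.972, G_3 = 10^(−4.32/10) = 0.3698
Friis cascade:
  F = 1.406 + (2.985 − 1)/37.15 + (2.972 − 1)/676.1 = 1.462
NF = 10 log₁₀(1.462) = 1.65 dB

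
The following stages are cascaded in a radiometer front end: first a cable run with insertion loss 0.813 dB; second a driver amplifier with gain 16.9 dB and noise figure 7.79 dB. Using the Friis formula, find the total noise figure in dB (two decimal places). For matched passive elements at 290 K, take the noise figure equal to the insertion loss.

Convert to linear (a loss of L dB is a gain of −L dB): F_i = 10^(NF_i/10), G_i = 10^(G_i,dB/10)
  Stage 1: F_1 = 10^(0.813/10) = 1.206, G_1 = 10^(−0.813/10) = 0.8293
  Stage 2: F_2 = 10^(7.79/10) = 6.012, G_2 = 10^(16.9/10) = 48.98
Friis cascade:
  F = 1.206 + (6.012 − 1)/0.8293 = 7.249
NF = 10 log₁₀(7.249) = 8.60 dB

8.60 dB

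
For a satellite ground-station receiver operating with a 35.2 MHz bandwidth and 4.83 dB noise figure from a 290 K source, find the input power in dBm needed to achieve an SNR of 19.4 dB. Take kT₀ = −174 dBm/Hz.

−74.3 dBm

Sensitivity = −174 + 10 log₁₀(B) + NF + SNR_min
= −174 + 75.47 + 4.83 + 19.4
= −74.30 dBm → −74.3 dBm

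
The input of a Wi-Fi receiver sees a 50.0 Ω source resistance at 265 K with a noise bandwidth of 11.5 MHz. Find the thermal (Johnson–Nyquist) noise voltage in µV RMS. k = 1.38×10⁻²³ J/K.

V_n = √(4kTRB)
4kTRB = 4 × 1.38×10⁻²³ × 265 × 5.00×10¹ × 1.15×10⁷ = 8.41×10⁻¹² V²
V_n = √(8.41×10⁻¹²) = 2.90×10⁻⁶ V = 2.90 µV

2.90 µV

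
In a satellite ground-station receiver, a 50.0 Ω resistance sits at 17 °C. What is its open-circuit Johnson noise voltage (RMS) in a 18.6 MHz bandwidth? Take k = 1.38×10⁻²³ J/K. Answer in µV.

3.86 µV

T = 17 °C + 273.15 = 290.15 K
V_n = √(4kTRB)
4kTRB = 4 × 1.38×10⁻²³ × 290.15 × 5.00×10¹ × 1.86×10⁷ = 1.49×10⁻¹¹ V²
V_n = √(1.49×10⁻¹¹) = 3.86×10⁻⁶ V = 3.86 µV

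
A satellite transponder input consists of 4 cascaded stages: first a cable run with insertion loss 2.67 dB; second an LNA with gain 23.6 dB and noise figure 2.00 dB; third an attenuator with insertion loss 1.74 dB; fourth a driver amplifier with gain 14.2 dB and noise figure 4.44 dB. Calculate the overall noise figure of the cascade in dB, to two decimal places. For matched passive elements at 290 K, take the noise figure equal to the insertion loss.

4.71 dB

Convert to linear (a loss of L dB is a gain of −L dB): F_i = 10^(NF_i/10), G_i = 10^(G_i,dB/10)
  Stage 1: F_1 = 10^(2.67/10) = 1.849, G_1 = 10^(−2.67/10) = 0.5408
  Stage 2: F_2 = 10^(2.00/10) = 1.585, G_2 = 10^(23.6/10) = 229.1
  Stage 3: F_3 = 10^(1.74/10) = 1.493, G_3 = 10^(−1.74/10) = 0.6699
  Stage 4: F_4 = 10^(4.44/10) = 2.780, G_4 = 10^(14.2/10) = 26.30
Friis cascade:
  F = 1.849 + (1.585 − 1)/0.5408 + (1.493 − 1)/123.9 + (2.780 − 1)/82.99 = 2.956
NF = 10 log₁₀(2.956) = 4.71 dB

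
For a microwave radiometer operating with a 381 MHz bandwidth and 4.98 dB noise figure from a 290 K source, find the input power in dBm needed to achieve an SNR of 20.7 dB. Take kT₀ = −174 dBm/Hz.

−62.5 dBm

Sensitivity = −174 + 10 log₁₀(B) + NF + SNR_min
= −174 + 85.81 + 4.98 + 20.7
= −62.51 dBm → −62.5 dBm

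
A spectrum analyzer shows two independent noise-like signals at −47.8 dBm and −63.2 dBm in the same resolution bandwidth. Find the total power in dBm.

Convert to linear, add, convert back:
P₁ = 1.66×10⁻⁸ W, P₂ = 4.79×10⁻¹⁰ W
P_tot = 1.71×10⁻⁸ W → 10 log₁₀(P_tot / 10⁻³) = −47.7 dBm

−47.7 dBm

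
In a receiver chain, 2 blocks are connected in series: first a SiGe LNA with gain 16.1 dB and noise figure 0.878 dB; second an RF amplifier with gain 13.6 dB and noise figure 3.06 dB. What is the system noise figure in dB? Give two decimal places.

0.97 dB

Convert to linear (a loss of L dB is a gain of −L dB): F_i = 10^(NF_i/10), G_i = 10^(G_i,dB/10)
  Stage 1: F_1 = 10^(0.878/10) = 1.224, G_1 = 10^(16.1/10) = 40.74
  Stage 2: F_2 = 10^(3.06/10) = 2.023, G_2 = 10^(13.6/10) = 22.91
Friis cascade:
  F = 1.224 + (2.023 − 1)/40.74 = 1.249
NF = 10 log₁₀(1.249) = 0.97 dB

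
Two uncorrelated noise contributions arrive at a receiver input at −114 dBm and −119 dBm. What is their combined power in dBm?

−112.8 dBm

Convert to linear, add, convert back:
P₁ = 3.98×10⁻¹⁵ W, P₂ = 1.26×10⁻¹⁵ W
P_tot = 5.24×10⁻¹⁵ W → 10 log₁₀(P_tot / 10⁻³) = −112.8 dBm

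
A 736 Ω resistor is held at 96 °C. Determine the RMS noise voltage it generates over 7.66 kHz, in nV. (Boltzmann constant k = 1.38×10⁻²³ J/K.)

339 nV

T = 96 °C + 273.15 = 369.15 K
V_n = √(4kTRB)
4kTRB = 4 × 1.38×10⁻²³ × 369.15 × 7.36×10² × 7.66×10³ = 1.15×10⁻¹³ V²
V_n = √(1.15×10⁻¹³) = 3.39×10⁻⁷ V = 339 nV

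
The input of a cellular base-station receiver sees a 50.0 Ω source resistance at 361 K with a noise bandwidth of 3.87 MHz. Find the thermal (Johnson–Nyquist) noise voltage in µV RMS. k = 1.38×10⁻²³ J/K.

1.96 µV

V_n = √(4kTRB)
4kTRB = 4 × 1.38×10⁻²³ × 361 × 5.00×10¹ × 3.87×10⁶ = 3.86×10⁻¹² V²
V_n = √(3.86×10⁻¹²) = 1.96×10⁻⁶ V = 1.96 µV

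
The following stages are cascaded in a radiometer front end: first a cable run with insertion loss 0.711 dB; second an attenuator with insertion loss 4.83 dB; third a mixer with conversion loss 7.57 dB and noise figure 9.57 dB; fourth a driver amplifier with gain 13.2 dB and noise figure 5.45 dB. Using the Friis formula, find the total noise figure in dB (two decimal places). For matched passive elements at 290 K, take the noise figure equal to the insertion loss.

19.23 dB

Convert to linear (a loss of L dB is a gain of −L dB): F_i = 10^(NF_i/10), G_i = 10^(G_i,dB/10)
  Stage 1: F_1 = 10^(0.711/10) = 1.178, G_1 = 10^(−0.711/10) = 0.8490
  Stage 2: F_2 = 10^(4.83/10) = 3.041, G_2 = 10^(−4.83/10) = 0.3289
  Stage 3: F_3 = 10^(9.57/10) = 9.057, G_3 = 10^(−7.57/10) = 0.1750
  Stage 4: F_4 = 10^(5.45/10) = 3.508, G_4 = 10^(13.2/10) = 20.89
Friis cascade:
  F = 1.178 + (3.041 − 1)/0.8490 + (9.057 − 1)/0.2792 + (3.508 − 1)/0.04885 = 83.77
NF = 10 log₁₀(83.77) = 19.23 dB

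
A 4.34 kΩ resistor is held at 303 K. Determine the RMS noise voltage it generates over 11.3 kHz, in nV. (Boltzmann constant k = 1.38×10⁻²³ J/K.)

V_n = √(4kTRB)
4kTRB = 4 × 1.38×10⁻²³ × 303 × 4.34×10³ × 1.13×10⁴ = 8.20×10⁻¹³ V²
V_n = √(8.20×10⁻¹³) = 9.06×10⁻⁷ V = 906 nV

906 nV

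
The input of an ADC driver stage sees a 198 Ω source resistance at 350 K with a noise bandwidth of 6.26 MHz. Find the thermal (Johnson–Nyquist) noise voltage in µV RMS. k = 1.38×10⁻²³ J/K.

4.89 µV

V_n = √(4kTRB)
4kTRB = 4 × 1.38×10⁻²³ × 350 × 1.98×10² × 6.26×10⁶ = 2.39×10⁻¹¹ V²
V_n = √(2.39×10⁻¹¹) = 4.89×10⁻⁶ V = 4.89 µV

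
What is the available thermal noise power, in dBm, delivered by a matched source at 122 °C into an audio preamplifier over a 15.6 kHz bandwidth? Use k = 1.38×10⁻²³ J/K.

T = 122 °C + 273.15 = 395.15 K
P_n = kTB = 1.38×10⁻²³ × 395.15 × 1.56×10⁴ = 8.51×10⁻¹⁷ W
In dBm: 10 log₁₀(8.51×10⁻¹⁷ / 10⁻³) = −130.7 dBm

−130.7 dBm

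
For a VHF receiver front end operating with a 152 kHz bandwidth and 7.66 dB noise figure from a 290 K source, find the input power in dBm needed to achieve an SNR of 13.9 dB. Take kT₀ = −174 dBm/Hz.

−100.6 dBm

Sensitivity = −174 + 10 log₁₀(B) + NF + SNR_min
= −174 + 51.82 + 7.66 + 13.9
= −100.62 dBm → −100.6 dBm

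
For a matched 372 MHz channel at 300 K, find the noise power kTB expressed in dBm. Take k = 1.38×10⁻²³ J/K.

−88.1 dBm

P_n = kTB = 1.38×10⁻²³ × 300 × 3.72×10⁸ = 1.54×10⁻¹² W
In dBm: 10 log₁₀(1.54×10⁻¹² / 10⁻³) = −88.1 dBm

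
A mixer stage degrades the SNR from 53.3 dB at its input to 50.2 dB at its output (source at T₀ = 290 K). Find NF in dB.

3.1 dB

NF (dB) = SNR_in(dB) − SNR_out(dB) when the source is at T₀
NF = 53.3 − 50.2 = 3.1 dB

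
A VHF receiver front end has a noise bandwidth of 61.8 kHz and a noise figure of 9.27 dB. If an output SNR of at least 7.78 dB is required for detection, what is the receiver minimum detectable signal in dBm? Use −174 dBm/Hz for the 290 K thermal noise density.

Sensitivity = −174 + 10 log₁₀(B) + NF + SNR_min
= −174 + 47.91 + 9.27 + 7.78
= −109.04 dBm → −109.0 dBm

−109.0 dBm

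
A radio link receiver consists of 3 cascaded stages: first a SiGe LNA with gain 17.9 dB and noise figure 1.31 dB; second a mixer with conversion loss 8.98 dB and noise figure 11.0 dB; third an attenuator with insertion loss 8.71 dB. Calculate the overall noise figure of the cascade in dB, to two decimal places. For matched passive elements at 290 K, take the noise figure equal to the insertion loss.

3.74 dB

Convert to linear (a loss of L dB is a gain of −L dB): F_i = 10^(NF_i/10), G_i = 10^(G_i,dB/10)
  Stage 1: F_1 = 10^(1.31/10) = 1.352, G_1 = 10^(17.9/10) = 61.66
  Stage 2: F_2 = 10^(11.0/10) = 12.59, G_2 = 10^(−8.98/10) = 0.1265
  Stage 3: F_3 = 10^(8.71/10) = 7.430, G_3 = 10^(−8.71/10) = 0.1346
Friis cascade:
  F = 1.352 + (12.59 − 1)/61.66 + (7.430 − 1)/7.798 = 2.365
NF = 10 log₁₀(2.365) = 3.74 dB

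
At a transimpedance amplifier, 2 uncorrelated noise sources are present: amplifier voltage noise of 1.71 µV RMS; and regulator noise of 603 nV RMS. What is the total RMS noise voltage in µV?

Uncorrelated sources add in power (mean-square): V_tot = √(ΣV_i²)
V_tot = √[(1.71×10⁻⁶)² + (6.03×10⁻⁷)²] = 1.81×10⁻⁶ V = 1.81 µV

1.81 µV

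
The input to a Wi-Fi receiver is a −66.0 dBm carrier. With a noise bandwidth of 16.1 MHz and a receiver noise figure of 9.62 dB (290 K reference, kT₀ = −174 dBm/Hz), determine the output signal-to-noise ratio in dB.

Noise floor: N = −174 + 10 log₁₀(B) + NF
10 log₁₀(1.61×10⁷) = 72.07 dB
N = −174 + 72.07 + 9.62 = −92.31 dBm
SNR = P_sig − N = −66.0 − (−92.31) = 26.31 dB → 26.3 dB

26.3 dB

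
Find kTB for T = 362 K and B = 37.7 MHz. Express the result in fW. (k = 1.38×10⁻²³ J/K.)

188 fW

P_n = kTB = 1.38×10⁻²³ × 362 × 3.77×10⁷ = 1.88×10⁻¹³ W = 188 fW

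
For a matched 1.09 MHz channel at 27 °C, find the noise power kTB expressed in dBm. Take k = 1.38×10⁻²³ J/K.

T = 27 °C + 273.15 = 300.15 K
P_n = kTB = 1.38×10⁻²³ × 300.15 × 1.09×10⁶ = 4.51×10⁻¹⁵ W
In dBm: 10 log₁₀(4.51×10⁻¹⁵ / 10⁻³) = −113.5 dBm

−113.5 dBm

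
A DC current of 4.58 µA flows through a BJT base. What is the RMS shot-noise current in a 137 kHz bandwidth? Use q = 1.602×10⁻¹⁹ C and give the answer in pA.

448 pA

I_n = √(2qI·B)
2qI·B = 2 × 1.602×10⁻¹⁹ × 4.58×10⁻⁶ × 1.37×10⁵ = 2.01×10⁻¹⁹ A²
I_n = √(2.01×10⁻¹⁹) = 4.48×10⁻¹⁰ A = 448 pA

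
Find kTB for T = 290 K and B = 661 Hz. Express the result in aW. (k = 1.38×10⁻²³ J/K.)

2.65 aW

P_n = kTB = 1.38×10⁻²³ × 290 × 6.61×10² = 2.65×10⁻¹⁸ W = 2.65 aW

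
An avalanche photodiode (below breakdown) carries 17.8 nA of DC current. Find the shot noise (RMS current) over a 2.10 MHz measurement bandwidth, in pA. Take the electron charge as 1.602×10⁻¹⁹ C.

I_n = √(2qI·B)
2qI·B = 2 × 1.602×10⁻¹⁹ × 1.78×10⁻⁸ × 2.10×10⁶ = 1.20×10⁻²⁰ A²
I_n = √(1.20×10⁻²⁰) = 1.09×10⁻¹⁰ A = 109 pA

109 pA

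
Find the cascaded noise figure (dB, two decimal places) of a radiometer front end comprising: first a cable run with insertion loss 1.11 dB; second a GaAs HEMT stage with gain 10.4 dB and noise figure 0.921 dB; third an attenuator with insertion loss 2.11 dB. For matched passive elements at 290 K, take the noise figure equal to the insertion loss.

Convert to linear (a loss of L dB is a gain of −L dB): F_i = 10^(NF_i/10), G_i = 10^(G_i,dB/10)
  Stage 1: F_1 = 10^(1.11/10) = 1.291, G_1 = 10^(−1.11/10) = 0.7745
  Stage 2: F_2 = 10^(0.921/10) = 1.236, G_2 = 10^(10.4/10) = 10.96
  Stage 3: F_3 = 10^(2.11/10) = 1.626, G_3 = 10^(−2.11/10) = 0.6152
Friis cascade:
  F = 1.291 + (1.236 − 1)/0.7745 + (1.626 − 1)/8.492 = 1.670
NF = 10 log₁₀(1.670) = 2.23 dB

2.23 dB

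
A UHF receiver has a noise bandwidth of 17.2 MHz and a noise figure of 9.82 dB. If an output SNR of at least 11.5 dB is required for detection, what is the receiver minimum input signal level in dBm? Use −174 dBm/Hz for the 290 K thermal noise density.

Sensitivity = −174 + 10 log₁₀(B) + NF + SNR_min
= −174 + 72.36 + 9.82 + 11.5
= −80.32 dBm → −80.3 dBm

−80.3 dBm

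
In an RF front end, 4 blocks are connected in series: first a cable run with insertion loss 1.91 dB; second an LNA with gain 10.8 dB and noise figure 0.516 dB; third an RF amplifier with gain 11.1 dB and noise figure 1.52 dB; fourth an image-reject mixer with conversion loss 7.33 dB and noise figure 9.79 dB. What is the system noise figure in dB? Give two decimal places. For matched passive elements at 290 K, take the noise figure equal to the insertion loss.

2.76 dB

Convert to linear (a loss of L dB is a gain of −L dB): F_i = 10^(NF_i/10), G_i = 10^(G_i,dB/10)
  Stage 1: F_1 = 10^(1.91/10) = 1.552, G_1 = 10^(−1.91/10) = 0.6442
  Stage 2: F_2 = 10^(0.516/10) = 1.126, G_2 = 10^(10.8/10) = 12.02
  Stage 3: F_3 = 10^(1.52/10) = 1.419, G_3 = 10^(11.1/10) = 12.88
  Stage 4: F_4 = 10^(9.79/10) = 9.528, G_4 = 10^(−7.33/10) = 0.1849
Friis cascade:
  F = 1.552 + (1.126 − 1)/0.6442 + (1.419 − 1)/7.745 + (9.528 − 1)/99.77 = 1.888
NF = 10 log₁₀(1.888) = 2.76 dB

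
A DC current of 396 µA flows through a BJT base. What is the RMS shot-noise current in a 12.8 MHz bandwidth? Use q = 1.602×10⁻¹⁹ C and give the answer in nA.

I_n = √(2qI·B)
2qI·B = 2 × 1.602×10⁻¹⁹ × 3.96×10⁻⁴ × 1.28×10⁷ = 1.62×10⁻¹⁵ A²
I_n = √(1.62×10⁻¹⁵) = 4.03×10⁻⁸ A = 40.3 nA

40.3 nA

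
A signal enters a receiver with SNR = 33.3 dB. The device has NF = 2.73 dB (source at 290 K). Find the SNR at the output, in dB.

30.57 dB

By definition F = SNR_in/SNR_out, so in dB: SNR_out = SNR_in − NF
SNR_out = 33.3 − 2.73 = 30.57 dB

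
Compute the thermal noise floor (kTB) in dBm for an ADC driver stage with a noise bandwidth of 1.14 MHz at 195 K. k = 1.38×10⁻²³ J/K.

P_n = kTB = 1.38×10⁻²³ × 195 × 1.14×10⁶ = 3.07×10⁻¹⁵ W
In dBm: 10 log₁₀(3.07×10⁻¹⁵ / 10⁻³) = −115.1 dBm

−115.1 dBm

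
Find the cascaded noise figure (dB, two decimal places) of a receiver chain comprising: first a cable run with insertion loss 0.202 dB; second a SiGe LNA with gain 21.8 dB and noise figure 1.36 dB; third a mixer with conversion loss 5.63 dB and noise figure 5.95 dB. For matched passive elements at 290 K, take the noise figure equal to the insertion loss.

Convert to linear (a loss of L dB is a gain of −L dB): F_i = 10^(NF_i/10), G_i = 10^(G_i,dB/10)
  Stage 1: F_1 = 10^(0.202/10) = 1.048, G_1 = 10^(−0.202/10) = 0.9546
  Stage 2: F_2 = 10^(1.36/10) = 1.368, G_2 = 10^(21.8/10) = 151.4
  Stage 3: F_3 = 10^(5.95/10) = 3.936, G_3 = 10^(−5.63/10) = 0.2735
Friis cascade:
  F = 1.048 + (1.368 − 1)/0.9546 + (3.936 − 1)/144.5 = 1.453
NF = 10 log₁₀(1.453) = 1.62 dB

1.62 dB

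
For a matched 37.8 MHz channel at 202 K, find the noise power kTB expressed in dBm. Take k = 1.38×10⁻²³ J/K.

−99.8 dBm

P_n = kTB = 1.38×10⁻²³ × 202 × 3.78×10⁷ = 1.05×10⁻¹³ W
In dBm: 10 log₁₀(1.05×10⁻¹³ / 10⁻³) = −99.8 dBm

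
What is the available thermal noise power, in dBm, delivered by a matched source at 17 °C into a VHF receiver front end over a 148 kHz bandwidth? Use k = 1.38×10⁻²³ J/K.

T = 17 °C + 273.15 = 290.15 K
P_n = kTB = 1.38×10⁻²³ × 290.15 × 1.48×10⁵ = 5.93×10⁻¹⁶ W
In dBm: 10 log₁₀(5.93×10⁻¹⁶ / 10⁻³) = −122.3 dBm

−122.3 dBm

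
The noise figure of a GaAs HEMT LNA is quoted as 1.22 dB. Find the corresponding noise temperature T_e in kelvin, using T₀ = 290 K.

F = 10^(1.22/10) = 1.32434
T_e = (F − 1)·T₀ = (1.32434 − 1) × 290 = 94.1 K

94.1 K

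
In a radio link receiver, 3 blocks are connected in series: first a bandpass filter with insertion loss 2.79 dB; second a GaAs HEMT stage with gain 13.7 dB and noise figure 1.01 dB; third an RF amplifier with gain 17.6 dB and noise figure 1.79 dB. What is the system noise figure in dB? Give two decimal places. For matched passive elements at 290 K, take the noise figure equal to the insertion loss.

3.87 dB

Convert to linear (a loss of L dB is a gain of −L dB): F_i = 10^(NF_i/10), G_i = 10^(G_i,dB/10)
  Stage 1: F_1 = 10^(2.79/10) = 1.901, G_1 = 10^(−2.79/10) = 0.5260
  Stage 2: F_2 = 10^(1.01/10) = 1.262, G_2 = 10^(13.7/10) = 23.44
  Stage 3: F_3 = 10^(1.79/10) = 1.510, G_3 = 10^(17.6/10) = 57.54
Friis cascade:
  F = 1.901 + (1.262 − 1)/0.5260 + (1.510 − 1)/12.33 = 2.440
NF = 10 log₁₀(2.440) = 3.87 dB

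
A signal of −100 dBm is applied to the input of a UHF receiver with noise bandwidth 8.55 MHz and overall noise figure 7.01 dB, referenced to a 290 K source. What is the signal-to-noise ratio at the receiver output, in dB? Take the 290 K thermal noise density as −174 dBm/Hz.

−2.3 dB

Noise floor: N = −174 + 10 log₁₀(B) + NF
10 log₁₀(8.55×10⁶) = 69.32 dB
N = −174 + 69.32 + 7.01 = −97.67 dBm
SNR = P_sig − N = −100 − (−97.67) = −2.33 dB → −2.3 dB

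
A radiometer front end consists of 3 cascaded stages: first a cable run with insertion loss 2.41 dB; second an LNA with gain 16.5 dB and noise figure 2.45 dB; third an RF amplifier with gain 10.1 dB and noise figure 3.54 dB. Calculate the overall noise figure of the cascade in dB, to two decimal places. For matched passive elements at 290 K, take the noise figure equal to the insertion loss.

4.93 dB

Convert to linear (a loss of L dB is a gain of −L dB): F_i = 10^(NF_i/10), G_i = 10^(G_i,dB/10)
  Stage 1: F_1 = 10^(2.41/10) = 1.742, G_1 = 10^(−2.41/10) = 0.5741
  Stage 2: F_2 = 10^(2.45/10) = 1.758, G_2 = 10^(16.5/10) = 44.67
  Stage 3: F_3 = 10^(3.54/10) = 2.259, G_3 = 10^(10.1/10) = 10.23
Friis cascade:
  F = 1.742 + (1.758 − 1)/0.5741 + (2.259 − 1)/25.64 = 3.111
NF = 10 log₁₀(3.111) = 4.93 dB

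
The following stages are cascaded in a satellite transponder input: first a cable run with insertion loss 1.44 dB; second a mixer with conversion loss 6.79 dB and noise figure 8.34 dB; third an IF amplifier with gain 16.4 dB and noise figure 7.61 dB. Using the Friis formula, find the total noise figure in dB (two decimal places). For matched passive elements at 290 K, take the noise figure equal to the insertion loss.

Convert to linear (a loss of L dB is a gain of −L dB): F_i = 10^(NF_i/10), G_i = 10^(G_i,dB/10)
  Stage 1: F_1 = 10^(1.44/10) = 1.393, G_1 = 10^(−1.44/10) = 0.7178
  Stage 2: F_2 = 10^(8.34/10) = 6.823, G_2 = 10^(−6.79/10) = 0.2094
  Stage 3: F_3 = 10^(7.61/10) = 5.768, G_3 = 10^(16.4/10) = 43.65
Friis cascade:
  F = 1.393 + (6.823 − 1)/0.7178 + (5.768 − 1)/0.1503 = 41.22
NF = 10 log₁₀(41.22) = 16.15 dB

16.15 dB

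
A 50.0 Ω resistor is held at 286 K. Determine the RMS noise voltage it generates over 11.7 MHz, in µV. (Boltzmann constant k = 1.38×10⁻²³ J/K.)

3.04 µV

V_n = √(4kTRB)
4kTRB = 4 × 1.38×10⁻²³ × 286 × 5.00×10¹ × 1.17×10⁷ = 9.24×10⁻¹² V²
V_n = √(9.24×10⁻¹²) = 3.04×10⁻⁶ V = 3.04 µV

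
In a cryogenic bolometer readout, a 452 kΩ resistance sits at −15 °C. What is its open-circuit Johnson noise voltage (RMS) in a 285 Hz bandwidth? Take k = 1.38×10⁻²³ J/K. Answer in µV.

1.35 µV

T = −15 °C + 273.15 = 258.15 K
V_n = √(4kTRB)
4kTRB = 4 × 1.38×10⁻²³ × 258.15 × 4.52×10⁵ × 2.85×10² = 1.84×10⁻¹² V²
V_n = √(1.84×10⁻¹²) = 1.35×10⁻⁶ V = 1.35 µV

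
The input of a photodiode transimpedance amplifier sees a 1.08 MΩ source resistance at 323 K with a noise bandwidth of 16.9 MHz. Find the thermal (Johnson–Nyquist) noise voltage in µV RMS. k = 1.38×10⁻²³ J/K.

V_n = √(4kTRB)
4kTRB = 4 × 1.38×10⁻²³ × 323 × 1.08×10⁶ × 1.69×10⁷ = 3.25×10⁻⁷ V²
V_n = √(3.25×10⁻⁷) = 5.70×10⁻⁴ V = 570 µV

570 µV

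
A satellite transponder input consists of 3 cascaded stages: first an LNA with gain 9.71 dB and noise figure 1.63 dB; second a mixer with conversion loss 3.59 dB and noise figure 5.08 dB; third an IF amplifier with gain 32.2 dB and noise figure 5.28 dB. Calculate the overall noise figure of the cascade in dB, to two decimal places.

3.57 dB

Convert to linear (a loss of L dB is a gain of −L dB): F_i = 10^(NF_i/10), G_i = 10^(G_i,dB/10)
  Stage 1: F_1 = 10^(1.63/10) = 1.455, G_1 = 10^(9.71/10) = 9.354
  Stage 2: F_2 = 10^(5.08/10) = 3.221, G_2 = 10^(−3.59/10) = 0.4375
  Stage 3: F_3 = 10^(5.28/10) = 3.373, G_3 = 10^(32.2/10) = 1660
Friis cascade:
  F = 1.455 + (3.221 − 1)/9.354 + (3.373 − 1)/4.093 = 2.273
NF = 10 log₁₀(2.273) = 3.57 dB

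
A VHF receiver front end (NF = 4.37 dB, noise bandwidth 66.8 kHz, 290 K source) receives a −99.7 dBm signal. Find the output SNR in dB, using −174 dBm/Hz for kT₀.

21.7 dB

Noise floor: N = −174 + 10 log₁₀(B) + NF
10 log₁₀(6.68×10⁴) = 48.25 dB
N = −174 + 48.25 + 4.37 = −121.38 dBm
SNR = P_sig − N = −99.7 − (−121.38) = 21.68 dB → 21.7 dB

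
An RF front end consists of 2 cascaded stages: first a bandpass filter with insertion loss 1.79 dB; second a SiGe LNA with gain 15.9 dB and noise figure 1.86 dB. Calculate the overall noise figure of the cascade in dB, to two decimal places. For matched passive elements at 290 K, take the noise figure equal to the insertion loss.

Convert to linear (a loss of L dB is a gain of −L dB): F_i = 10^(NF_i/10), G_i = 10^(G_i,dB/10)
  Stage 1: F_1 = 10^(1.79/10) = 1.510, G_1 = 10^(−1.79/10) = 0.6622
  Stage 2: F_2 = 10^(1.86/10) = 1.535, G_2 = 10^(15.9/10) = 38.90
Friis cascade:
  F = 1.510 + (1.535 − 1)/0.6622 = 2.317
NF = 10 log₁₀(2.317) = 3.65 dB

3.65 dB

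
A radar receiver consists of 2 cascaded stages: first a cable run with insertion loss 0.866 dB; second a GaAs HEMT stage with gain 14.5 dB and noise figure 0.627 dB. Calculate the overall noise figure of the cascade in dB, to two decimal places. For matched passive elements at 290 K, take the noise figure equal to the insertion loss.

Convert to linear (a loss of L dB is a gain of −L dB): F_i = 10^(NF_i/10), G_i = 10^(G_i,dB/10)
  Stage 1: F_1 = 10^(0.866/10) = 1.221, G_1 = 10^(−0.866/10) = 0.8192
  Stage 2: F_2 = 10^(0.627/10) = 1.155, G_2 = 10^(14.5/10) = 28.18
Friis cascade:
  F = 1.221 + (1.155 − 1)/0.8192 = 1.410
NF = 10 log₁₀(1.410) = 1.49 dB

1.49 dB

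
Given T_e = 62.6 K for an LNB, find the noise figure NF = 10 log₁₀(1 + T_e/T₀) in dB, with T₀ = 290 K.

0.849 dB

F = 1 + T_e/T₀ = 1 + 62.6/290 = 1.21586
NF = 10 log₁₀(1.21586) = 0.849 dB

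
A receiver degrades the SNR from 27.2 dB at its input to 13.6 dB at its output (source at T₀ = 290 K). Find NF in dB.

13.6 dB

NF (dB) = SNR_in(dB) − SNR_out(dB) when the source is at T₀
NF = 27.2 − 13.6 = 13.6 dB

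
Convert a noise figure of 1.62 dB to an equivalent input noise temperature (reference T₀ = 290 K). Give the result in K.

131 K

F = 10^(1.62/10) = 1.45211
T_e = (F − 1)·T₀ = (1.45211 − 1) × 290 = 131 K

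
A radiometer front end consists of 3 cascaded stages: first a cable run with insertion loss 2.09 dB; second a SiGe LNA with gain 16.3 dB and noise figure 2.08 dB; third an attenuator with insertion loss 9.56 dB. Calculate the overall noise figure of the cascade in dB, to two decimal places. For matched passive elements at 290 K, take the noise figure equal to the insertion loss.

Convert to linear (a loss of L dB is a gain of −L dB): F_i = 10^(NF_i/10), G_i = 10^(G_i,dB/10)
  Stage 1: F_1 = 10^(2.09/10) = 1.618, G_1 = 10^(−2.09/10) = 0.6180
  Stage 2: F_2 = 10^(2.08/10) = 1.614, G_2 = 10^(16.3/10) = 42.66
  Stage 3: F_3 = 10^(9.56/10) = 9.036, G_3 = 10^(−9.56/10) = 0.1107
Friis cascade:
  F = 1.618 + (1.614 − 1)/0.6180 + (9.036 − 1)/26.36 = 2.917
NF = 10 log₁₀(2.917) = 4.65 dB

4.65 dB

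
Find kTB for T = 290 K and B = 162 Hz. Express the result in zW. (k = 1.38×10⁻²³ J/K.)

P_n = kTB = 1.38×10⁻²³ × 290 × 1.62×10² = 6.48×10⁻¹⁹ W = 648 zW

648 zW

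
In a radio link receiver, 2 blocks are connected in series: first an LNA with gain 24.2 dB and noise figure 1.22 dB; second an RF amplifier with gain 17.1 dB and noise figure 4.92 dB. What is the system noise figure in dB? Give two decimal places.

1.25 dB

Convert to linear (a loss of L dB is a gain of −L dB): F_i = 10^(NF_i/10), G_i = 10^(G_i,dB/10)
  Stage 1: F_1 = 10^(1.22/10) = 1.324, G_1 = 10^(24.2/10) = 263.0
  Stage 2: F_2 = 10^(4.92/10) = 3.105, G_2 = 10^(17.1/10) = 51.29
Friis cascade:
  F = 1.324 + (3.105 − 1)/263.0 = 1.332
NF = 10 log₁₀(1.332) = 1.25 dB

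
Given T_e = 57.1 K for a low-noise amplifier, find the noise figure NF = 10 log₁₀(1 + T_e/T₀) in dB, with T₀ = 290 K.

0.781 dB

F = 1 + T_e/T₀ = 1 + 57.1/290 = 1.1969
NF = 10 log₁₀(1.1969) = 0.781 dB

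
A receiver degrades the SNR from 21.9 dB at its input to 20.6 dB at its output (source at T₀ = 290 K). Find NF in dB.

1.3 dB

NF (dB) = SNR_in(dB) − SNR_out(dB) when the source is at T₀
NF = 21.9 − 20.6 = 1.3 dB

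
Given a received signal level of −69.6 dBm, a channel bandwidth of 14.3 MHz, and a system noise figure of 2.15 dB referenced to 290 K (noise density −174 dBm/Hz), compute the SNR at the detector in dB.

Noise floor: N = −174 + 10 log₁₀(B) + NF
10 log₁₀(1.43×10⁷) = 71.55 dB
N = −174 + 71.55 + 2.15 = −100.30 dBm
SNR = P_sig − N = −69.6 − (−100.30) = 30.70 dB → 30.7 dB

30.7 dB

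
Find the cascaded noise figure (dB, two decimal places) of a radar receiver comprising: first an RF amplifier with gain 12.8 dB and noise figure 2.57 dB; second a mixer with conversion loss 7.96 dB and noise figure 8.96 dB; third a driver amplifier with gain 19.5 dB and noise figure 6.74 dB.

Convert to linear (a loss of L dB is a gain of −L dB): F_i = 10^(NF_i/10), G_i = 10^(G_i,dB/10)
  Stage 1: F_1 = 10^(2.57/10) = 1.807, G_1 = 10^(12.8/10) = 19.05
  Stage 2: F_2 = 10^(8.96/10) = 7.870, G_2 = 10^(−7.96/10) = 0.1600
  Stage 3: F_3 = 10^(6.74/10) = 4.721, G_3 = 10^(19.5/10) = 89.13
Friis cascade:
  F = 1.807 + (7.870 − 1)/19.05 + (4.721 − 1)/3.048 = 3.388
NF = 10 log₁₀(3.388) = 5.30 dB

5.30 dB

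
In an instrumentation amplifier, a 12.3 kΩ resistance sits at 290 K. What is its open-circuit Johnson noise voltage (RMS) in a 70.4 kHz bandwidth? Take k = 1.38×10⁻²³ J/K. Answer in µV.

V_n = √(4kTRB)
4kTRB = 4 × 1.38×10⁻²³ × 290 × 1.23×10⁴ × 7.04×10⁴ = 1.39×10⁻¹¹ V²
V_n = √(1.39×10⁻¹¹) = 3.72×10⁻⁶ V = 3.72 µV

3.72 µV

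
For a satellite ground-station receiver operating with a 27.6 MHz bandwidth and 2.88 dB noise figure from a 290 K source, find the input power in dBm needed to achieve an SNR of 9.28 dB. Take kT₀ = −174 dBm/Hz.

Sensitivity = −174 + 10 log₁₀(B) + NF + SNR_min
= −174 + 74.41 + 2.88 + 9.28
= −87.43 dBm → −87.4 dBm

−87.4 dBm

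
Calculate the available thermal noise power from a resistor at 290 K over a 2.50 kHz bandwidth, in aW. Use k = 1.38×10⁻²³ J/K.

P_n = kTB = 1.38×10⁻²³ × 290 × 2.50×10³ = 1.00×10⁻¹⁷ W = 10.0 aW

10.0 aW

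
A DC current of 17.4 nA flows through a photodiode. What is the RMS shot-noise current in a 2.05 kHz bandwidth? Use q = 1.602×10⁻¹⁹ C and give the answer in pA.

I_n = √(2qI·B)
2qI·B = 2 × 1.602×10⁻¹⁹ × 1.74×10⁻⁸ × 2.05×10³ = 1.14×10⁻²³ A²
I_n = √(1.14×10⁻²³) = 3.38×10⁻¹² A = 3.38 pA

3.38 pA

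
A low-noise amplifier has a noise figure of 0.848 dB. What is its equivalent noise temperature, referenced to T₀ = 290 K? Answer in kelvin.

F = 10^(0.848/10) = 1.21563
T_e = (F − 1)·T₀ = (1.21563 − 1) × 290 = 62.5 K

62.5 K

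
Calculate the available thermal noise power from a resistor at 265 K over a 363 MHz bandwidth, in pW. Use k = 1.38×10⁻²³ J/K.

P_n = kTB = 1.38×10⁻²³ × 265 × 3.63×10⁸ = 1.33×10⁻¹² W = 1.33 pW

1.33 pW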